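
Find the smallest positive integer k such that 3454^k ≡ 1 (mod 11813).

The order of 3454 must divide p − 1 = 11812 = 2^2 · 2953.
Divisors: 1, 2, 4, 2953, 5906, 11812.
Check each in increasing order: 3454^1 ≡ 3454;  3454^2 ≡ 10799;  3454^4 ≡ 465;  3454^2953 ≡ 8799;  3454^5906 ≡ 11812;  3454^11812 ≡ 1.
Smallest exponent giving 1 is 11812.

11812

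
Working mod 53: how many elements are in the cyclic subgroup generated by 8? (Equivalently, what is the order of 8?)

The order of 8 must divide p − 1 = 52 = 2^2 · 13.
Divisors: 1, 2, 4, 13, 26, 52.
Check each in increasing order: 8^1 ≡ 8;  8^2 ≡ 11;  8^4 ≡ 15;  8^13 ≡ 23;  8^26 ≡ 52;  8^52 ≡ 1.
Smallest exponent giving 1 is 52.

52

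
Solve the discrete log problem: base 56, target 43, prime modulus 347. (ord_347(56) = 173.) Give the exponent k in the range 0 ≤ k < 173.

Baby-step giant-step with m = ceil(sqrt(173)) = 14.
Baby table (56^j mod 347 for j=0..13):
  0:1  1:56  2:13  3:34  4:169  5:95  6:115  7:194
  8:107  9:93  10:3  11:168  12:39  13:102
Giant step factor: 56^(-14) ≡ 167 (mod 347).
Scan 43·167^i mod 347 for i = 0, 1, …:
  i=0: 43   i=1: 241   i=2: 342   i=3: 206
  i=4: 49   i=5: 202   i=6: 75   i=7: 33
  i=8: 306   i=9: 93
Match at i=9, j=9: k = 9·14 + 9 = 135.

135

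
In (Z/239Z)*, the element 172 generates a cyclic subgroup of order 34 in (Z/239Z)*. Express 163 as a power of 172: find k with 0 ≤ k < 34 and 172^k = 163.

6

Successive powers of 172 modulo 239:
  172^0=1  172^1=172  172^2=187  172^3=138  172^4=75  172^5=233
  172^6=163
So 172^6 ≡ 163 (mod 239), giving k = 6.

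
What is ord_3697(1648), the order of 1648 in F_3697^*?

The order of 1648 must divide p − 1 = 3696 = 2^4 · 3 · 7 · 11.
Divisors: 1, 2, 3, 4, 6, 7, 8, 11, 12, 14, 16, 21, 22, 24, 28, 33, 42, 44, 48, 56, 66, 77, 84, 88, 112, 132, 154, 168, 176, 231, 264, 308, 336, 462, 528, 616, 924, 1232, 1848, 3696.
Check each in increasing order: 1648^1 ≡ 1648;  1648^2 ≡ 2306;  1648^3 ≡ 3469;  1648^4 ≡ 1350;  1648^6 ≡ 226;  1648^7 ≡ 2748;  1648^8 ≡ 3576;  1648^11 ≡ 1709;  1648^12 ≡ 3015;  1648^14 ≡ 2230;  1648^16 ≡ 3550;  1648^21 ≡ 2111;  1648^22 ≡ 51;  1648^24 ≡ 2999;  1648^28 ≡ 435;  1648^33 ≡ 2128;  1648^42 ≡ 1436;  1648^44 ≡ 2601;  1648^48 ≡ 2897;  1648^56 ≡ 678;  1648^66 ≡ 3256;  1648^77 ≡ 519;  1648^84 ≡ 2867;  1648^88 ≡ 3388;  1648^112 ≡ 1256;  1648^132 ≡ 2237;  1648^154 ≡ 3177;  1648^168 ≡ 1258;  1648^176 ≡ 3056;  1648^231 ≡ 1.
Smallest exponent giving 1 is 231.

231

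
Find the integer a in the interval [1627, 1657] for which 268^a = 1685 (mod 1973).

Compute 268^1627 mod 1973 = 1908, then multiply by 268 repeatedly:
  268^1627=1908  268^1628=337  268^1629=1531  268^1630=1897  268^1631=1335
  268^1632=667  268^1633=1186  268^1634=195  268^1635=962  268^1636=1326
  268^1637=228  268^1638=1914  268^1639=1945  268^1640=388  268^1641=1388
  268^1642=1060  268^1643=1941  268^1644=1289  268^1645=177  268^1646=84
  268^1647=809  268^1648=1755  268^1649=766  268^1650=96  268^1651=79
  268^1652=1442  268^1653=1721  268^1654=1519  268^1655=654  268^1656=1648
  268^1657=1685
Found 1685 at exponent 1657.

1657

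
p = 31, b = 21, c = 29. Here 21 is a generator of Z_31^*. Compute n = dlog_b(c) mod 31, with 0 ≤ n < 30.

Successive powers of 21 modulo 31:
  21^0=1  21^1=21  21^2=7  21^3=23  21^4=18  21^5=6
  21^6=2  21^7=11  21^8=14  21^9=15  21^10=5  21^11=12
  21^12=4  21^13=22  21^14=28  21^15=30  21^16=10  21^17=24
  21^18=8  21^19=13  21^20=25  21^21=29
So 21^21 ≡ 29 (mod 31), giving n = 21.

21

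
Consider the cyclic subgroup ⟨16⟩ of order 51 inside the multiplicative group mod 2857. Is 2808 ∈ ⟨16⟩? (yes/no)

yes

2808 ∈ ⟨16⟩ iff 2808^51 ≡ 1 (mod 2857), since |⟨16⟩| = 51.
2808^51 mod 2857 = 1.
Since 1 = 1, 2808 lies in the subgroup.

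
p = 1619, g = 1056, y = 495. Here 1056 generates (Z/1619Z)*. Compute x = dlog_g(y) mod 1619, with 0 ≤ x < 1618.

Baby-step giant-step with m = ceil(sqrt(1618)) = 41.
Baby table (1056^j mod 1619 for j=0..40):
  0:1  1:1056  2:1264  3:728  4:1362  5:600  6:571  7:708
  8:1289  9:1224  10:582  11:991  12:622  13:1137  14:993  15:1115
  16:427  17:830  18:601  19:8  20:353  21:398  22:967  23:1182
  24:1562  25:1330  26:807  27:598  28:78  29:1418  30:1452  31:119
  32:1001  33:1468  34:825  35:178  36:164  37:1570  38:64  39:1205
  40:1565
Giant step factor: 1056^(-41) ≡ 1389 (mod 1619).
Scan 495·1389^i mod 1619 for i = 0, 1, …:
  i=0: 495   i=1: 1099   i=2: 1413   i=3: 429
  i=4: 89   i=5: 577   i=6: 48   i=7: 293
  i=8: 608   i=9: 1013     …   i=16: 858
  i=17: 178
Match at i=17, j=35: x = 17·41 + 35 = 732.

732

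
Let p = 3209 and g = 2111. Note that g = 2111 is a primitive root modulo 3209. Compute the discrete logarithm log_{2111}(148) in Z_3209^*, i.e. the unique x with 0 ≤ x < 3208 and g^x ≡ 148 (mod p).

Baby-step giant-step with m = ceil(sqrt(3208)) = 57.
Baby table (2111^j mod 3209 for j=0..56):
  0:1  1:2111  2:2229  3:1025  4:909  5:3126  6:1282  7:1115
  8:1568  9:1569  10:471  11:2700  12:516  13:1425  14:1342  15:2624
  16:530  17:2098  18:458  19:929  20:420  21:936  22:2361  23:494
  24:3118  25:439  26:2537  27:2995  28:715  29:1135  30:2071  31:1223
  32:1717  33:1626  34:2065  35:1393  36:1179  37:1894  38:3029  39:1891
  40:3114  41:1622  42:39  43:2104  44:288  45:1467  46:152  47:3181
  48:1863  49:1768  50:181  51:220  52:2324  53:2612  54:870  55:1022
  56:994
Giant step factor: 2111^(-57) ≡ 2270 (mod 3209).
Scan 148·2270^i mod 3209 for i = 0, 1, …:
  i=0: 148   i=1: 2224   i=2: 723   i=3: 1411
  i=4: 388   i=5: 1494   i=6: 2676   i=7: 3092
  i=8: 757   i=9: 1575     …   i=39: 1597
  i=40: 2229
Match at i=40, j=2: x = 40·57 + 2 = 2282.

2282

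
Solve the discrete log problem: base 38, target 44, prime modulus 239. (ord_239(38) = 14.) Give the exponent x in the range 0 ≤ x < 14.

6

Successive powers of 38 modulo 239:
  38^0=1  38^1=38  38^2=10  38^3=141  38^4=100  38^5=215
  38^6=44
So 38^6 ≡ 44 (mod 239), giving x = 6.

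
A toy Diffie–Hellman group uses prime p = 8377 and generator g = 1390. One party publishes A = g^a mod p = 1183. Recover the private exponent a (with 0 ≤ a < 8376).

7793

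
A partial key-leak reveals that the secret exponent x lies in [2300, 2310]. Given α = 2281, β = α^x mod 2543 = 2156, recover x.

2300

Compute 2281^2300 mod 2543 = 2156, then multiply by 2281 repeatedly:
  2281^2300=2156
Found 2156 at exponent 2300.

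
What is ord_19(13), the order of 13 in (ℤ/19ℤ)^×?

The order of 13 must divide p − 1 = 18 = 2 · 3^2.
Divisors: 1, 2, 3, 6, 9, 18.
Check each in increasing order: 13^1 ≡ 13;  13^2 ≡ 17;  13^3 ≡ 12;  13^6 ≡ 11;  13^9 ≡ 18;  13^18 ≡ 1.
Smallest exponent giving 1 is 18.

18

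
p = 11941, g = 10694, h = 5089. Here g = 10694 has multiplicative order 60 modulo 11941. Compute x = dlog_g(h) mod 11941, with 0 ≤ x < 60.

48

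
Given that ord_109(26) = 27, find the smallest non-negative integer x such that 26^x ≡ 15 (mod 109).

Successive powers of 26 modulo 109:
  26^0=1  26^1=26  26^2=22  26^3=27  26^4=48  26^5=49
  26^6=75  26^7=97  26^8=15
So 26^8 ≡ 15 (mod 109), giving x = 8.

8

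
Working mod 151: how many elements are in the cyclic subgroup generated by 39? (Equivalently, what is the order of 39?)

75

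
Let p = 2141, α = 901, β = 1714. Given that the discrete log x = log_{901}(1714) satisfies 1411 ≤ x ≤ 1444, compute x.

1424

Compute 901^1411 mod 2141 = 589, then multiply by 901 repeatedly:
  901^1411=589  901^1412=1862  901^1413=1259  901^1414=1770  901^1415=1866
  901^1416=581  901^1417=1077  901^1418=504  901^1419=212  901^1420=463
  901^1421=1809  901^1422=608  901^1423=1853  901^1424=1714
Found 1714 at exponent 1424.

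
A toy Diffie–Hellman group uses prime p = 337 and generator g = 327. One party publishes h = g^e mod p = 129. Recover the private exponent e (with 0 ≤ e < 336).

Baby-step giant-step with m = ceil(sqrt(336)) = 19.
Baby table (327^j mod 337 for j=0..18):
  0:1  1:327  2:100  3:11  4:227  5:89  6:121  7:138
  8:305  9:320  10:170  11:322  12:150  13:185  14:172  15:302
  16:13  17:207  18:289
Giant step factor: 327^(-19) ≡ 33 (mod 337).
Scan 129·33^i mod 337 for i = 0, 1, …:
  i=0: 129   i=1: 213   i=2: 289
Match at i=2, j=18: e = 2·19 + 18 = 56.

56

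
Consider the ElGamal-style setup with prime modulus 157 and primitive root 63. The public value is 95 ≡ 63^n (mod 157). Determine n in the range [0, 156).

31

Baby-step giant-step with m = ceil(sqrt(156)) = 13.
Baby table (63^j mod 157 for j=0..12):
  0:1  1:63  2:44  3:103  4:52  5:136  6:90  7:18
  8:35  9:7  10:127  11:151  12:93
Giant step factor: 63^(-13) ≡ 22 (mod 157).
Scan 95·22^i mod 157 for i = 0, 1, …:
  i=0: 95   i=1: 49   i=2: 136
Match at i=2, j=5: n = 2·13 + 5 = 31.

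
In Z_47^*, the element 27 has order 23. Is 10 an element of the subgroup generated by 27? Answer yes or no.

no

⟨27⟩ has order 23; its elements mod 47 are {1, 2, 3, 4, 6, 7, 8, 9, 12, 14, 16, 17, 18, 21, 24, 25, 27, 28, 32, 34, 36, 37, 42}.
10 is not in this set.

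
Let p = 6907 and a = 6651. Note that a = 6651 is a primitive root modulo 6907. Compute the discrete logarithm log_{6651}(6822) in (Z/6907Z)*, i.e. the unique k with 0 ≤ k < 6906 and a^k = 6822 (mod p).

5125

Baby-step giant-step with m = ceil(sqrt(6906)) = 84.
Baby table (6651^j mod 6907 for j=0..83):
  0:1  1:6651  2:3373  3:6794  4:1300  5:5643  6:5862  7:5054
  8:4692  9:666  10:2179  11:1643  12:719  13:2425  14:830  15:1637
  16:2255  17:2908  18:1508  19:744  20:2932  21:2271  22:5719  23:220
  24:5843  25:3011  26:2768  27:2813  28:5107  29:4938  30:6760  31:3097
  32:1473  33:2797  34:2296  35:6226  36:1661  37:3018  38:976  39:5703
  40:4316  41:224  42:4819  43:2689  44:2316  45:1106  46:51  47:758
  48:6255  49:1144  50:4137  51:4606  52:1961  53:2195  54:4454  55:6338
  56:617  57:909  58:2134  59:6256  60:888  61:603  62:4493  63:3261
  64:931  65:3409  66:4485  67:5309  68:1575  69:4313  70:992  71:1607
  72:3028  73:5323  74:4898  75:3186  76:6317  77:5993  78:6053  79:4507
  80:6584  81:6711  82:1827  83:1964
Giant step factor: 6651^(-84) ≡ 2575 (mod 6907).
Scan 6822·2575^i mod 6907 for i = 0, 1, …:
  i=0: 6822   i=1: 2149   i=2: 1168   i=3: 3055
  i=4: 6459   i=5: 6776   i=6: 1118   i=7: 5538
  i=8: 4302   i=9: 5729     …   i=60: 759
  i=61: 6651
Match at i=61, j=1: k = 61·84 + 1 = 5125.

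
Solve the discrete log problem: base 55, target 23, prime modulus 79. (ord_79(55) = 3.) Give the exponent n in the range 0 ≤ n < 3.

2

Successive powers of 55 modulo 79:
  55^0=1  55^1=55  55^2=23
So 55^2 ≡ 23 (mod 79), giving n = 2.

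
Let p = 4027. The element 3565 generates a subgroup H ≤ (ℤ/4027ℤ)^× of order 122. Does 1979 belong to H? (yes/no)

yes

1979 ∈ ⟨3565⟩ iff 1979^122 ≡ 1 (mod 4027), since |⟨3565⟩| = 122.
1979^122 mod 4027 = 1.
Since 1 = 1, 1979 lies in the subgroup.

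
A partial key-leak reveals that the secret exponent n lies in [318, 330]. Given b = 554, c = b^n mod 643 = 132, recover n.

328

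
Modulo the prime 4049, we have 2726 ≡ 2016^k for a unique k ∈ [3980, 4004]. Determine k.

Compute 2016^3980 mod 4049 = 3398, then multiply by 2016 repeatedly:
  2016^3980=3398  2016^3981=3509  2016^3982=541  2016^3983=1475  2016^3984=1634
  2016^3985=2307  2016^3986=2660  2016^3987=1684  2016^3988=1882  2016^3989=199
  2016^3990=333  2016^3991=3243  2016^3992=2802  2016^3993=477  2016^3994=2019
  2016^3995=1059  2016^3996=1121  2016^3997=594  2016^3998=3049  2016^3999=402
  2016^4000=632  2016^4001=2726
Found 2726 at exponent 4001.

4001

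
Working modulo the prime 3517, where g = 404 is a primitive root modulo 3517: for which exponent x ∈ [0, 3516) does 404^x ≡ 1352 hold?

967

Baby-step giant-step with m = ceil(sqrt(3516)) = 60.
Baby table (404^j mod 3517 for j=0..59):
  0:1  1:404  2:1434  3:2548  4:2428  5:3186  6:3439  7:141
  8:692  9:1725  10:534  11:1199  12:2567  13:3070  14:2296  15:2613
  16:552  17:1437  18:243  19:3213  20:279  21:172  22:2665  23:458
  24:2148  25:2610  26:2857  27:652  28:3150  29:2963  30:1272  31:406
  32:2242  33:1899  34:490  35:1008  36:2777  37:3502  38:974  39:3109
  40:467  41:2267  42:1448  43:1170  44:1402  45:171  46:2261  47:2541
  48:3117  49:182  50:3188  51:730  52:3009  53:2271  54:3064  55:3389
  56:1043  57:2849  58:937  59:2229
Giant step factor: 404^(-60) ≡ 3324 (mod 3517).
Scan 1352·3324^i mod 3517 for i = 0, 1, …:
  i=0: 1352   i=1: 2839   i=2: 725   i=3: 755
  i=4: 1999   i=5: 1063   i=6: 2344   i=7: 1301
  i=8: 2131   i=9: 206     …   i=15: 2022
  i=16: 141
Match at i=16, j=7: x = 16·60 + 7 = 967.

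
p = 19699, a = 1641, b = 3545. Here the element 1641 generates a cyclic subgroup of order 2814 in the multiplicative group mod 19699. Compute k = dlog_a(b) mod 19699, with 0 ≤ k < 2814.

Baby-step giant-step with m = ceil(sqrt(2814)) = 54.
Baby table (1641^j mod 19699 for j=0..53):
  0:1  1:1641  2:13817  3:148  4:6480  5:15919  6:2205  7:13488
  8:11831  9:11156  10:6625  11:17476  12:16071  13:15249  14:5879  15:14628
  16:11166  17:3336  18:17753  19:17551  20:1253  21:7477  22:16979  23:8153
  24:3452  25:11119  26:5005  27:18421  28:10595  29:11877  30:7846  31:11839
  32:4585  33:18666  34:18660  35:8814  36:4708  37:3820  38:4338  39:7319
  40:13788  41:11656  42:19466  43:11627  44:11275  45:4914  46:6983  47:13984
  48:18108  49:9136  50:1237  51:920  52:12596  53:5785
Giant step factor: 1641^(-54) ≡ 15084 (mod 19699).
Scan 3545·15084^i mod 19699 for i = 0, 1, …:
  i=0: 3545   i=1: 9694   i=2: 18318   i=3: 10538
  i=4: 3961   i=5: 657   i=6: 1591   i=7: 5262
  i=8: 4737   i=9: 4635     …   i=31: 1259
  i=32: 920
Match at i=32, j=51: k = 32·54 + 51 = 1779.

1779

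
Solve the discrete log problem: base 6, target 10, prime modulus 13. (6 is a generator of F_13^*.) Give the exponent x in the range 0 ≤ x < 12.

2

Successive powers of 6 modulo 13:
  6^0=1  6^1=6  6^2=10
So 6^2 ≡ 10 (mod 13), giving x = 2.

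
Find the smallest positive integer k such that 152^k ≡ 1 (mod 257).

256

The order of 152 must divide p − 1 = 256 = 2^8.
Divisors: 1, 2, 4, 8, 16, 32, 64, 128, 256.
Check each in increasing order: 152^1 ≡ 152;  152^2 ≡ 231;  152^4 ≡ 162;  152^8 ≡ 30;  152^16 ≡ 129;  152^32 ≡ 193;  152^64 ≡ 241;  152^128 ≡ 256;  152^256 ≡ 1.
Smallest exponent giving 1 is 256.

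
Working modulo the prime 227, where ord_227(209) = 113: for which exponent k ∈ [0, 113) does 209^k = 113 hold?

17

Baby-step giant-step with m = ceil(sqrt(113)) = 11.
Baby table (209^j mod 227 for j=0..10):
  0:1  1:209  2:97  3:70  4:102  5:207  6:133  7:103
  8:189  9:3  10:173
Giant step factor: 209^(-11) ≡ 188 (mod 227).
Scan 113·188^i mod 227 for i = 0, 1, …:
  i=0: 113   i=1: 133
Match at i=1, j=6: k = 1·11 + 6 = 17.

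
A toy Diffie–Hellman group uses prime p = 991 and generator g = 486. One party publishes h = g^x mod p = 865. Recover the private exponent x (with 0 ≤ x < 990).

Baby-step giant-step with m = ceil(sqrt(990)) = 32.
Baby table (486^j mod 991 for j=0..31):
  0:1  1:486  2:338  3:753  4:279  5:818  6:157  7:986
  8:543  9:292  10:199  11:587  12:865  13:206  14:25  15:258
  16:522  17:987  18:38  19:630  20:952  21:866  22:692  23:363
  24:20  25:801  26:814  27:195  28:625  29:504  30:167  31:891
Giant step factor: 486^(-32) ≡ 145 (mod 991).
Scan 865·145^i mod 991 for i = 0, 1, …:
  i=0: 865
Match at i=0, j=12: x = 0·32 + 12 = 12.

12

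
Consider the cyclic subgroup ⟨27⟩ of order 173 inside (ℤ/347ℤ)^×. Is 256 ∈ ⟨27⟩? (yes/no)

yes

256 ∈ ⟨27⟩ iff 256^173 ≡ 1 (mod 347), since |⟨27⟩| = 173.
256^173 mod 347 = 1.
Since 1 = 1, 256 lies in the subgroup.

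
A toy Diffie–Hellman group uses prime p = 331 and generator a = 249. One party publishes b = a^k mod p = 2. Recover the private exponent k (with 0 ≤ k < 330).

209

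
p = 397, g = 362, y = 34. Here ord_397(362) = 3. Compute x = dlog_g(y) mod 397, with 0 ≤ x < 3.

Successive powers of 362 modulo 397:
  362^0=1  362^1=362  362^2=34
So 362^2 ≡ 34 (mod 397), giving x = 2.

2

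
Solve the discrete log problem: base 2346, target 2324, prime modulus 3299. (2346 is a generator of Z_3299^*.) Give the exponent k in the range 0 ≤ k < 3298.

Baby-step giant-step with m = ceil(sqrt(3298)) = 58.
Baby table (2346^j mod 3299 for j=0..57):
  0:1  1:2346  2:984  3:2463  4:1649  5:2126  6:2807  7:418
  8:825  9:2236  10:246  11:3090  12:1237  13:2181  14:3176  15:1754
  16:1031  17:559  18:1711  19:2422  20:1134  21:1370  22:794  23:2088
  24:2732  25:2614  26:2902  27:2255  28:1933  29:1992  30:1848  31:522
  32:683  33:2303  34:2375  35:3038  36:1308  37:498  38:462  39:1780
  40:2645  41:3050  42:3068  43:2409  44:327  45:1774  46:1765  47:445
  48:1486  49:2412  50:767  51:1427  52:2556  53:2093  54:1266  55:936
  56:2021  57:603
Giant step factor: 2346^(-58) ≡ 714 (mod 3299).
Scan 2324·714^i mod 3299 for i = 0, 1, …:
  i=0: 2324   i=1: 3238   i=2: 2632   i=3: 2117
  i=4: 596   i=5: 3272   i=6: 516   i=7: 2235
  i=8: 2373   i=9: 1935     …   i=13: 3182
  i=14: 2236
Match at i=14, j=9: k = 14·58 + 9 = 821.

821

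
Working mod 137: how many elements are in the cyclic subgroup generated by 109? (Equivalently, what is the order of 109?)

The order of 109 must divide p − 1 = 136 = 2^3 · 17.
Divisors: 1, 2, 4, 8, 17, 34, 68, 136.
Check each in increasing order: 109^1 ≡ 109;  109^2 ≡ 99;  109^4 ≡ 74;  109^8 ≡ 133;  109^17 ≡ 100;  109^34 ≡ 136;  109^68 ≡ 1.
Smallest exponent giving 1 is 68.

68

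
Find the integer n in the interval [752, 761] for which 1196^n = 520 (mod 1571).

752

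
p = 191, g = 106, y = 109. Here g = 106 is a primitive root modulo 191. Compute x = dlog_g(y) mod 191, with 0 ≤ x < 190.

38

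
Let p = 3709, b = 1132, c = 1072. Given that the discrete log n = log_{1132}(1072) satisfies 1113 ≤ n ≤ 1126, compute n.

1120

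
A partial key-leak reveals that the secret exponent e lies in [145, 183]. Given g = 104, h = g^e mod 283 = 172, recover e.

165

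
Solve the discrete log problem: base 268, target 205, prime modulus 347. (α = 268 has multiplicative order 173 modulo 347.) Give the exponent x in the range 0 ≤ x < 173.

Baby-step giant-step with m = ceil(sqrt(173)) = 14.
Baby table (268^j mod 347 for j=0..13):
  0:1  1:268  2:342  3:48  4:25  5:107  6:222  7:159
  8:278  9:246  10:345  11:158  12:10  13:251
Giant step factor: 268^(-14) ≡ 229 (mod 347).
Scan 205·229^i mod 347 for i = 0, 1, …:
  i=0: 205   i=1: 100   i=2: 345
Match at i=2, j=10: x = 2·14 + 10 = 38.

38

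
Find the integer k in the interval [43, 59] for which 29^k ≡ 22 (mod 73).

45

Compute 29^43 mod 73 = 39, then multiply by 29 repeatedly:
  29^43=39  29^44=36  29^45=22
Found 22 at exponent 45.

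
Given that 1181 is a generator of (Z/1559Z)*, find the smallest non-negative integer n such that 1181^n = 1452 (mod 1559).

Baby-step giant-step with m = ceil(sqrt(1558)) = 40.
Baby table (1181^j mod 1559 for j=0..39):
  0:1  1:1181  2:1015  3:1403  4:1285  5:678  6:951  7:651
  8:244  9:1308  10:1338  11:911  12:181  13:178  14:1312  15:1385
  16:294  17:1116  18:641  19:906  20:512  21:1339  22:533  23:1196
  24:22  25:1038  26:504  27:1245  28:208  29:885  30:655  31:291
  32:691  33:714  34:1374  35:1334  36:864  37:798  38:802  39:849
Giant step factor: 1181^(-40) ≡ 168 (mod 1559).
Scan 1452·168^i mod 1559 for i = 0, 1, …:
  i=0: 1452   i=1: 732   i=2: 1374
Match at i=2, j=34: n = 2·40 + 34 = 114.

114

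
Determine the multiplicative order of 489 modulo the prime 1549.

The order of 489 must divide p − 1 = 1548 = 2^2 · 3^2 · 43.
Divisors: 1, 2, 3, 4, 6, 9, 12, 18, 36, 43, 86, 129, 172, 258, 387, 516, 774, 1548.
Check each in increasing order: 489^1 ≡ 489;  489^2 ≡ 575;  489^3 ≡ 806;  489^4 ≡ 688;  489^6 ≡ 605;  489^9 ≡ 1244;  489^12 ≡ 461;  489^18 ≡ 85;  489^36 ≡ 1029;  489^43 ≡ 1084;  489^86 ≡ 914;  489^129 ≡ 965;  489^172 ≡ 485;  489^258 ≡ 276;  489^387 ≡ 1461;  489^516 ≡ 275;  489^774 ≡ 1548;  489^1548 ≡ 1.
Smallest exponent giving 1 is 1548.

1548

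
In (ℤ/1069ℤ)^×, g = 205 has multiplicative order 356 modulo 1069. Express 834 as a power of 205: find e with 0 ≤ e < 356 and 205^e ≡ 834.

151

Baby-step giant-step with m = ceil(sqrt(356)) = 19.
Baby table (205^j mod 1069 for j=0..18):
  0:1  1:205  2:334  3:54  4:380  5:932  6:778  7:209
  8:85  9:321  10:596  11:314  12:230  13:114  14:921  15:661
  16:811  17:560  18:417
Giant step factor: 205^(-19) ≡ 733 (mod 1069).
Scan 834·733^i mod 1069 for i = 0, 1, …:
  i=0: 834   i=1: 923   i=2: 951   i=3: 95
  i=4: 150   i=5: 912   i=6: 371   i=7: 417
Match at i=7, j=18: e = 7·19 + 18 = 151.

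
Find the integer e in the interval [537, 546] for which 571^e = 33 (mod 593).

538

Compute 571^537 mod 593 = 295, then multiply by 571 repeatedly:
  571^537=295  571^538=33
Found 33 at exponent 538.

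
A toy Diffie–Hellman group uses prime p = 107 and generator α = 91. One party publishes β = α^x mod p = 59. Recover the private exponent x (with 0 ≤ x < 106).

45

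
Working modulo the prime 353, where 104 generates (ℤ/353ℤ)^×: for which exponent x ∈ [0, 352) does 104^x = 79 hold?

239

Baby-step giant-step with m = ceil(sqrt(352)) = 19.
Baby table (104^j mod 353 for j=0..18):
  0:1  1:104  2:226  3:206  4:244  5:313  6:76  7:138
  8:232  9:124  10:188  11:137  12:128  13:251  14:335  15:246
  16:168  17:175  18:197
Giant step factor: 104^(-19) ≡ 227 (mod 353).
Scan 79·227^i mod 353 for i = 0, 1, …:
  i=0: 79   i=1: 283   i=2: 348   i=3: 277
  i=4: 45   i=5: 331   i=6: 301   i=7: 198
  i=8: 115   i=9: 336   i=10: 24   i=11: 153
  i=12: 137
Match at i=12, j=11: x = 12·19 + 11 = 239.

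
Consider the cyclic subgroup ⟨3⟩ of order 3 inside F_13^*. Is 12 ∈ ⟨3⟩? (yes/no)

no

12 ∈ ⟨3⟩ iff 12^3 ≡ 1 (mod 13), since |⟨3⟩| = 3.
12^3 mod 13 = 12.
Since 12 ≠ 1, 12 does not lie in the subgroup.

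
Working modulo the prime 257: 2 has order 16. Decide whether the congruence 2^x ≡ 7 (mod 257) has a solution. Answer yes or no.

7 ∈ ⟨2⟩ iff 7^16 ≡ 1 (mod 257), since |⟨2⟩| = 16.
7^16 mod 257 = 128.
Since 128 ≠ 1, 7 does not lie in the subgroup.

no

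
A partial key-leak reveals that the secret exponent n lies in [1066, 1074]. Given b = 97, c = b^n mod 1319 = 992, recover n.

1068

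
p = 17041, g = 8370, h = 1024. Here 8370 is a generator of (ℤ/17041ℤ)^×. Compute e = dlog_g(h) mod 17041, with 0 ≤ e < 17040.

11340

Baby-step giant-step with m = ceil(sqrt(17040)) = 131.
Baby table (8370^j mod 17041 for j=0..130):
  0:1  1:8370  2:1349  3:9988  4:13455  5:11422  6:2130  7:3214
  8:10482  9:7272  10:13229  11:11353  12:3994  13:12379  14:2950  15:16132
  16:8997  17:711  18:3761  19:4843  20:12412  21:6504  22:9526  23:14822
  24:1660  25:5785  26:6969  27:16228  28:11590  29:10928  30:8313  31:1407
  32:1259  33:6492  34:11332  35:15675  36:1091  37:14735  38:6233  39:7709
  40:7104  41:4431  42:6254  43:13069  44:1351  45:9687  46:16153  47:14357
  48:11999  49:9017  50:14742  51:13700  52:111  53:8856  54:13411  55:1003
  56:10938  57:6808  58:14897  59:15934  60:4714  61:6265  62:2893  63:16190
  64:268  65:10789  66:3671  67:1347  68:10289  69:10757  70:8487  71:9302
  72:14452  73:6222  74:844  75:9306  76:13850  77:11618  78:6714  79:12003
  80:8415  81:3097  82:2529  83:2808  84:3421  85:4890  86:13859  87:1743
  88:1814  89:16690  90:10223  91:3649  92:4658  93:14693  94:12554  95:2174
  96:13633  97:1674  98:3678  99:8814  100:2691  101:12509  102:426  103:4051
  104:12321  105:11679  106:6054  107:9087  108:4207  109:5884  110:590  111:13451
  112:12024  113:13775  114:14385  115:7785  116:12707  117:4709  118:15538  119:13189
  120:332  121:1157  122:4802  123:10062  124:2318  125:9002  126:8479  127:10506
  128:3660  129:11523  130:12491
Giant step factor: 8370^(-131) ≡ 3256 (mod 17041).
Scan 1024·3256^i mod 17041 for i = 0, 1, …:
  i=0: 1024   i=1: 11149   i=2: 3814   i=3: 12536
  i=4: 4021   i=5: 4888   i=6: 16075   i=7: 7289
  i=8: 11912   i=9: 156     …   i=85: 4585
  i=86: 844
Match at i=86, j=74: e = 86·131 + 74 = 11340.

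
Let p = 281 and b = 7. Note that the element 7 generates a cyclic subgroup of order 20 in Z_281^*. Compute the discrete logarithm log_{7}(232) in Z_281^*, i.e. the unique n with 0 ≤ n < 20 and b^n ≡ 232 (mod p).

Successive powers of 7 modulo 281:
  7^0=1  7^1=7  7^2=49  7^3=62  7^4=153  7^5=228
  7^6=191  7^7=213  7^8=86  7^9=40  7^10=280  7^11=274
  7^12=232
So 7^12 ≡ 232 (mod 281), giving n = 12.

12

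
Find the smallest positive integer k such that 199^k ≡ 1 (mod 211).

7

The order of 199 must divide p − 1 = 210 = 2 · 3 · 5 · 7.
Divisors: 1, 2, 3, 5, 6, 7, 10, 14, 15, 21, 30, 35, 42, 70, 105, 210.
Check each in increasing order: 199^1 ≡ 199;  199^2 ≡ 144;  199^3 ≡ 171;  199^5 ≡ 148;  199^6 ≡ 123;  199^7 ≡ 1.
Smallest exponent giving 1 is 7.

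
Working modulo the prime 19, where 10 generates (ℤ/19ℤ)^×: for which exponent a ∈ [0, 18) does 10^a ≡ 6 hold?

Successive powers of 10 modulo 19:
  10^0=1  10^1=10  10^2=5  10^3=12  10^4=6
So 10^4 ≡ 6 (mod 19), giving a = 4.

4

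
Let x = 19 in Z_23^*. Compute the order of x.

The order of 19 must divide p − 1 = 22 = 2 · 11.
Divisors: 1, 2, 11, 22.
Check each in increasing order: 19^1 ≡ 19;  19^2 ≡ 16;  19^11 ≡ 22;  19^22 ≡ 1.
Smallest exponent giving 1 is 22.

22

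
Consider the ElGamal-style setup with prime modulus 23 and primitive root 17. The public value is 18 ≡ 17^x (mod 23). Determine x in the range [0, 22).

8

Successive powers of 17 modulo 23:
  17^0=1  17^1=17  17^2=13  17^3=14  17^4=8  17^5=21
  17^6=12  17^7=20  17^8=18
So 17^8 ≡ 18 (mod 23), giving x = 8.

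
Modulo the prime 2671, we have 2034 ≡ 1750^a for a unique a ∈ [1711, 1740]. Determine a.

1718

Compute 1750^1711 mod 2671 = 817, then multiply by 1750 repeatedly:
  1750^1711=817  1750^1712=765  1750^1713=579  1750^1714=941  1750^1715=1414
  1750^1716=1154  1750^1717=224  1750^1718=2034
Found 2034 at exponent 1718.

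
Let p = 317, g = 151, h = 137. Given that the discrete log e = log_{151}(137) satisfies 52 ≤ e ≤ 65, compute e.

Compute 151^52 mod 317 = 24, then multiply by 151 repeatedly:
  151^52=24  151^53=137
Found 137 at exponent 53.

53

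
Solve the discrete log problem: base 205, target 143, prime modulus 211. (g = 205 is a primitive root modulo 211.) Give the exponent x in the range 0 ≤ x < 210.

Baby-step giant-step with m = ceil(sqrt(210)) = 15.
Baby table (205^j mod 211 for j=0..14):
  0:1  1:205  2:36  3:206  4:30  5:31  6:25  7:61
  8:56  9:86  10:117  11:142  12:203  13:48  14:134
Giant step factor: 205^(-15) ≡ 153 (mod 211).
Scan 143·153^i mod 211 for i = 0, 1, …:
  i=0: 143   i=1: 146   i=2: 183   i=3: 147
  i=4: 125   i=5: 135   i=6: 188   i=7: 68
  i=8: 65   i=9: 28   i=10: 64   i=11: 86
Match at i=11, j=9: x = 11·15 + 9 = 174.

174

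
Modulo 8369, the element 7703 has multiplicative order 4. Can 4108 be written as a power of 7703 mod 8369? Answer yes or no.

no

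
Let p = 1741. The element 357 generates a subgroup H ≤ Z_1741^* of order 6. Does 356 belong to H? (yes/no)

yes

356 ∈ ⟨357⟩ iff 356^6 ≡ 1 (mod 1741), since |⟨357⟩| = 6.
356^6 mod 1741 = 1.
Since 1 = 1, 356 lies in the subgroup.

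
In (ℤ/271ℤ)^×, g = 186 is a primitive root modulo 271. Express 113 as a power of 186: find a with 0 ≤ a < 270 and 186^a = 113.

175

Baby-step giant-step with m = ceil(sqrt(270)) = 17.
Baby table (186^j mod 271 for j=0..16):
  0:1  1:186  2:179  3:232  4:63  5:65  6:166  7:253
  8:175  9:30  10:160  11:221  12:185  13:264  14:53  15:102
  16:2
Giant step factor: 186^(-17) ≡ 161 (mod 271).
Scan 113·161^i mod 271 for i = 0, 1, …:
  i=0: 113   i=1: 36   i=2: 105   i=3: 103
  i=4: 52   i=5: 242   i=6: 209   i=7: 45
  i=8: 199   i=9: 61   i=10: 65
Match at i=10, j=5: a = 10·17 + 5 = 175.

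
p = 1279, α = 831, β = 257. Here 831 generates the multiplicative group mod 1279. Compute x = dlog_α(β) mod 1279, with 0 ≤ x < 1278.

913

Baby-step giant-step with m = ceil(sqrt(1278)) = 36.
Baby table (831^j mod 1279 for j=0..35):
  0:1  1:831  2:1180  3:866  4:848  5:1238  6:462  7:222
  8:306  9:1044  10:402  11:243  12:1130  13:244  14:682  15:145
  16:269  17:993  18:228  19:176  20:450  21:482  22:215  23:884
  24:458  25:735  26:702  27:138  28:847  29:407  30:561  31:635
  32:737  33:1085  34:1219  35:21
Giant step factor: 831^(-36) ≡ 461 (mod 1279).
Scan 257·461^i mod 1279 for i = 0, 1, …:
  i=0: 257   i=1: 809   i=2: 760   i=3: 1193
  i=4: 3   i=5: 104   i=6: 621   i=7: 1064
  i=8: 647   i=9: 260     …   i=24: 253
  i=25: 244
Match at i=25, j=13: x = 25·36 + 13 = 913.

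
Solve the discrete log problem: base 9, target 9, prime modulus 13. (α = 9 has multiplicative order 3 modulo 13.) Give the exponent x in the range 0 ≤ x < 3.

1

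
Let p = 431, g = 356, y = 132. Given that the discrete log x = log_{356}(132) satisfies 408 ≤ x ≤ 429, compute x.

Compute 356^408 mod 431 = 157, then multiply by 356 repeatedly:
  356^408=157  356^409=293  356^410=6  356^411=412  356^412=132
Found 132 at exponent 412.

412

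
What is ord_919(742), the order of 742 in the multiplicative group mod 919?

The order of 742 must divide p − 1 = 918 = 2 · 3^3 · 17.
Divisors: 1, 2, 3, 6, 9, 17, 18, 27, 34, 51, 54, 102, 153, 306, 459, 918.
Check each in increasing order: 742^1 ≡ 742;  742^2 ≡ 83;  742^3 ≡ 13;  742^6 ≡ 169;  742^9 ≡ 359;  742^17 ≡ 492;  742^18 ≡ 221;  742^27 ≡ 305;  742^34 ≡ 367;  742^51 ≡ 440;  742^54 ≡ 206;  742^102 ≡ 610;  742^153 ≡ 52;  742^306 ≡ 866;  742^459 ≡ 1.
Smallest exponent giving 1 is 459.

459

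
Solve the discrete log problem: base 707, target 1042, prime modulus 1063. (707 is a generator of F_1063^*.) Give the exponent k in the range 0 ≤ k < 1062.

226

Baby-step giant-step with m = ceil(sqrt(1062)) = 33.
Baby table (707^j mod 1063 for j=0..32):
  0:1  1:707  2:239  3:1019  4:782  5:114  6:873  7:671
  8:299  9:919  10:240  11:663  12:1021  13:70  14:592  15:785
  16:109  17:527  18:539  19:519  20:198  21:733  22:550  23:855
  24:701  25:249  26:648  27:1046  28:737  29:189  30:748  31:525
  32:188
Giant step factor: 707^(-33) ≡ 363 (mod 1063).
Scan 1042·363^i mod 1063 for i = 0, 1, …:
  i=0: 1042   i=1: 881   i=2: 903   i=3: 385
  i=4: 502   i=5: 453   i=6: 737
Match at i=6, j=28: k = 6·33 + 28 = 226.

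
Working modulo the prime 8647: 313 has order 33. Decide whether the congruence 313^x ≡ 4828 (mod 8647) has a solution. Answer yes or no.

no

4828 ∈ ⟨313⟩ iff 4828^33 ≡ 1 (mod 8647), since |⟨313⟩| = 33.
4828^33 mod 8647 = 7777.
Since 7777 ≠ 1, 4828 does not lie in the subgroup.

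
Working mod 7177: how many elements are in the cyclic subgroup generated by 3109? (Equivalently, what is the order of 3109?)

The order of 3109 must divide p − 1 = 7176 = 2^3 · 3 · 13 · 23.
Divisors: 1, 2, 3, 4, 6, 8, 12, 13, 23, 24, 26, 39, 46, 52, 69, 78, 92, 104, 138, 156, 184, 276, 299, 312, 552, 598, 897, 1196, 1794, 2392, 3588, 7176.
Check each in increasing order: 3109^1 ≡ 3109;  3109^2 ≡ 5639;  3109^3 ≡ 5417;  3109^4 ≡ 4211;  3109^6 ≡ 4313;  3109^8 ≡ 5331;  3109^12 ≡ 6362;  3109^13 ≡ 6823;  3109^23 ≡ 1511;  3109^24 ≡ 3941;  3109^26 ≡ 3307;  3109^39 ≡ 6350;  3109^46 ≡ 835;  3109^52 ≡ 5678;  3109^69 ≡ 5710;  3109^78 ≡ 2114;  3109^92 ≡ 1056;  3109^104 ≡ 600;  3109^138 ≡ 6166;  3109^156 ≡ 4902;  3109^184 ≡ 2701;  3109^276 ≡ 2987;  3109^299 ≡ 6201;  3109^312 ≡ 1008;  3109^552 ≡ 1158;  3109^598 ≡ 5212;  3109^897 ≡ 1581;  3109^1196 ≡ 7176;  3109^1794 ≡ 1965;  3109^2392 ≡ 1.
Smallest exponent giving 1 is 2392.

2392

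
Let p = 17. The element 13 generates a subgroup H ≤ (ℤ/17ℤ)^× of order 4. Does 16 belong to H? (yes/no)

yes

16 ∈ ⟨13⟩ iff 16^4 ≡ 1 (mod 17), since |⟨13⟩| = 4.
16^4 mod 17 = 1.
Since 1 = 1, 16 lies in the subgroup.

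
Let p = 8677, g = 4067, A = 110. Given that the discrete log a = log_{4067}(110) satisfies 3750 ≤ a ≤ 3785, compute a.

3782

Compute 4067^3750 mod 8677 = 5116, then multiply by 4067 repeatedly:
  4067^3750=5116  4067^3751=8003  4067^3752=774  4067^3753=6784  4067^3754=6345
  4067^3755=8394  4067^3756=3080  4067^3757=5449  4067^3758=25  4067^3759=6228
  4067^3760=1113  4067^3761=5854  4067^3762=7207  4067^3763=8640  4067^3764=5707
  4067^3765=8071  4067^3766=8343  4067^3767=3911  4067^3768=1096  4067^3769=6131
  4067^3770=5756  4067^3771=7783  4067^3772=8442  4067^3773=7402  4067^3774=3421
  4067^3775=3976  4067^3776=5141  4067^3777=5554  4067^3778=1887  4067^3779=3961
  4067^3780=4875  4067^3781=8357  4067^3782=110
Found 110 at exponent 3782.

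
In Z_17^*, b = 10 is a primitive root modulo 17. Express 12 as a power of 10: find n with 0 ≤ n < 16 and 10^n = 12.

15

Successive powers of 10 modulo 17:
  10^0=1  10^1=10  10^2=15  10^3=14  10^4=4  10^5=6
  10^6=9  10^7=5  10^8=16  10^9=7  10^10=2  10^11=3
  10^12=13  10^13=11  10^14=8  10^15=12
So 10^15 ≡ 12 (mod 17), giving n = 15.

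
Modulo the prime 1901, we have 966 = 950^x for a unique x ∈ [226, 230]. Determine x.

Compute 950^226 mod 1901 = 1777, then multiply by 950 repeatedly:
  950^226=1777  950^227=62  950^228=1870  950^229=966
Found 966 at exponent 229.

229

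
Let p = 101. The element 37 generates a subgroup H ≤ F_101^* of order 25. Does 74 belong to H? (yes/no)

no

⟨37⟩ has order 25; its elements mod 101 are {1, 5, 16, 19, 24, 25, 31, 36, 37, 52, 54, 56, 58, 68, 71, 78, 79, 80, 81, 84, 87, 88, 92, 95, 97}.
74 is not in this set.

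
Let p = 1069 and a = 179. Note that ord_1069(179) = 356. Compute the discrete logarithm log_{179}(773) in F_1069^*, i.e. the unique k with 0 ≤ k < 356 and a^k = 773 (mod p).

Baby-step giant-step with m = ceil(sqrt(356)) = 19.
Baby table (179^j mod 1069 for j=0..18):
  0:1  1:179  2:1040  3:154  4:841  5:879  6:198  7:165
  8:672  9:560  10:823  11:864  12:720  13:600  14:500  15:773
  16:466  17:32  18:383
Giant step factor: 179^(-19) ≡ 743 (mod 1069).
Scan 773·743^i mod 1069 for i = 0, 1, …:
  i=0: 773
Match at i=0, j=15: k = 0·19 + 15 = 15.

15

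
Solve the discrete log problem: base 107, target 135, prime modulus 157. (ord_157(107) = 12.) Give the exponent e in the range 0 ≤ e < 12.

11

Successive powers of 107 modulo 157:
  107^0=1  107^1=107  107^2=145  107^3=129  107^4=144  107^5=22
  107^6=156  107^7=50  107^8=12  107^9=28  107^10=13  107^11=135
So 107^11 ≡ 135 (mod 157), giving e = 11.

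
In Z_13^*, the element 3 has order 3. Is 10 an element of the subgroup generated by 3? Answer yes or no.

no

10 ∈ ⟨3⟩ iff 10^3 ≡ 1 (mod 13), since |⟨3⟩| = 3.
10^3 mod 13 = 12.
Since 12 ≠ 1, 10 does not lie in the subgroup.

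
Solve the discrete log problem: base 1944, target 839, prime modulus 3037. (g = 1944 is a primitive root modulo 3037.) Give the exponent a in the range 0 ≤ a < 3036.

Baby-step giant-step with m = ceil(sqrt(3036)) = 56.
Baby table (1944^j mod 3037 for j=0..55):
  0:1  1:1944  2:1108  3:719  4:716  5:958  6:671  7:1551
  8:2440  9:2603  10:590  11:2011  12:765  13:2067  14:297  15:338
  16:1080  17:953  18:62  19:2085  20:1882  21:2060  22:1874  23:1693
  24:2121  25:2015  26:2467  27:425  28:136  29:165  30:1875  31:600
  32:192  33:2734  34:146  35:1383  36:807  37:1716  38:1278  39:166
  40:782  41:1708  42:911  43:413  44:1104  45:2054  46:2358  47:1119
  48:844  49:756  50:2793  51:2473  52:2978  53:710  54:1442  55:97
Giant step factor: 1944^(-56) ≡ 1452 (mod 3037).
Scan 839·1452^i mod 3037 for i = 0, 1, …:
  i=0: 839   i=1: 391   i=2: 2850   i=3: 1806
  i=4: 1381   i=5: 792   i=6: 1998   i=7: 761
  i=8: 2541   i=9: 2614     …   i=22: 2966
  i=23: 166
Match at i=23, j=39: a = 23·56 + 39 = 1327.

1327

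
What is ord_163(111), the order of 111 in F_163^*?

The order of 111 must divide p − 1 = 162 = 2 · 3^4.
Divisors: 1, 2, 3, 6, 9, 18, 27, 54, 81, 162.
Check each in increasing order: 111^1 ≡ 111;  111^2 ≡ 96;  111^3 ≡ 61;  111^6 ≡ 135;  111^9 ≡ 85;  111^18 ≡ 53;  111^27 ≡ 104;  111^54 ≡ 58;  111^81 ≡ 1.
Smallest exponent giving 1 is 81.

81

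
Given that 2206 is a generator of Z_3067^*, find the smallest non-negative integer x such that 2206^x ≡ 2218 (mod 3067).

Baby-step giant-step with m = ceil(sqrt(3066)) = 56.
Baby table (2206^j mod 3067 for j=0..55):
  0:1  1:2206  2:2174  3:2123  4:29  5:2634  6:1706  7:227
  8:841  9:2778  10:402  11:449  12:2920  13:820  14:2457  15:753
  16:1871  17:2311  18:712  19:368  20:2120  21:2612  22:2246  23:1471
  24:140  25:2140  26:727  27:2788  28:993  29:720  30:2681  31:1110
  32:1194  33:2478  34:1074  35:1520  36:889  37:1321  38:476  39:1142
  40:1245  41:1505  42:1536  43:2448  44:2368  45:707  46:1606  47:451
  48:1198  49:2101  50:569  51:811  52:1005  53:2656  54:1166  55:2050
Giant step factor: 2206^(-56) ≡ 1263 (mod 3067).
Scan 2218·1263^i mod 3067 for i = 0, 1, …:
  i=0: 2218   i=1: 1163   i=2: 2843   i=3: 2319
  i=4: 2979   i=5: 2335   i=6: 1718   i=7: 1465
  i=8: 894   i=9: 466     …   i=53: 2661
  i=54: 2478
Match at i=54, j=33: x = 54·56 + 33 = 3057.

3057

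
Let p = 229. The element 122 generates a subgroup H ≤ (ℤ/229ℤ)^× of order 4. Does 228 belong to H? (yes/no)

yes

⟨122⟩ has order 4; its elements mod 229 are {1, 107, 122, 228}.
228 is in this set.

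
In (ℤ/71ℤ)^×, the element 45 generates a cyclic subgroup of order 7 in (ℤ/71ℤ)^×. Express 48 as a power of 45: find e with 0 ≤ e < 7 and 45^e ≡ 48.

Successive powers of 45 modulo 71:
  45^0=1  45^1=45  45^2=37  45^3=32  45^4=20  45^5=48
So 45^5 ≡ 48 (mod 71), giving e = 5.

5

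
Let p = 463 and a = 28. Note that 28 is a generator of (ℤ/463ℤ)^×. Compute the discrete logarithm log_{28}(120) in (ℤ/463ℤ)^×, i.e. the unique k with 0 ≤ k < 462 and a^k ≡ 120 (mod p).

162

Baby-step giant-step with m = ceil(sqrt(462)) = 22.
Baby table (28^j mod 463 for j=0..21):
  0:1  1:28  2:321  3:191  4:255  5:195  6:367  7:90
  8:205  9:184  10:59  11:263  12:419  13:157  14:229  15:393
  16:355  17:217  18:57  19:207  20:240  21:238
Giant step factor: 28^(-22) ≡ 318 (mod 463).
Scan 120·318^i mod 463 for i = 0, 1, …:
  i=0: 120   i=1: 194   i=2: 113   i=3: 283
  i=4: 172   i=5: 62   i=6: 270   i=7: 205
Match at i=7, j=8: k = 7·22 + 8 = 162.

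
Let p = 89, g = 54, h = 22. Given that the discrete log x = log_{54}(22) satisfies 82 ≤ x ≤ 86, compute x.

84

Compute 54^82 mod 89 = 71, then multiply by 54 repeatedly:
  54^82=71  54^83=7  54^84=22
Found 22 at exponent 84.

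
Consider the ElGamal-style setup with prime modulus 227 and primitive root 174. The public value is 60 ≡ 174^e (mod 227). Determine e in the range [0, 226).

149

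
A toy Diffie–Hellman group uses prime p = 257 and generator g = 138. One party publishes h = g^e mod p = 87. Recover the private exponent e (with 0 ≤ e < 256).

91

Baby-step giant-step with m = ceil(sqrt(256)) = 16.
Baby table (138^j mod 257 for j=0..15):
  0:1  1:138  2:26  3:247  4:162  5:254  6:100  7:179
  8:30  9:28  10:9  11:214  12:234  13:167  14:173  15:230
Giant step factor: 138^(-16) ≡ 2 (mod 257).
Scan 87·2^i mod 257 for i = 0, 1, …:
  i=0: 87   i=1: 174   i=2: 91   i=3: 182
  i=4: 107   i=5: 214
Match at i=5, j=11: e = 5·16 + 11 = 91.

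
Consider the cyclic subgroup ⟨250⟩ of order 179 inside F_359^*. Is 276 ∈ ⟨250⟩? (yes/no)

yes

276 ∈ ⟨250⟩ iff 276^179 ≡ 1 (mod 359), since |⟨250⟩| = 179.
276^179 mod 359 = 1.
Since 1 = 1, 276 lies in the subgroup.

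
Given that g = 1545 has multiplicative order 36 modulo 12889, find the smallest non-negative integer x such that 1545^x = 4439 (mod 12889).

28

Successive powers of 1545 modulo 12889:
  1545^0=1  1545^1=1545  1545^2=2560  1545^3=11166  1545^4=5988  1545^5=10047
  1545^6=4259  1545^7=6765  1545^8=11835  1545^9=8473  1545^10=8450  1545^11=11582
  1545^12=4258  1545^13=5220  1545^14=9275  1545^15=10196  1545^16=2462  1545^17=1535
  1545^18=12888  1545^19=11344  1545^20=10329  1545^21=1723  1545^22=6901  1545^23=2842
  1545^24=8630  1545^25=6124  1545^26=1054  1545^27=4416  1545^28=4439
So 1545^28 ≡ 4439 (mod 12889), giving x = 28.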